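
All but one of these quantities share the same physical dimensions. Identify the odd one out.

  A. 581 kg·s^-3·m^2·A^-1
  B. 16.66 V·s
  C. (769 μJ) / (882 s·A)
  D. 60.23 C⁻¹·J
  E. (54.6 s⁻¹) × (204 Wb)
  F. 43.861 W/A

Expand each in SI base units:
  A. kg·m²·s⁻³·A⁻¹
  B. V·s = J·C⁻¹·s = kg·m²·s⁻²·A⁻¹
  C. [kg·m²·s⁻²] / [s·A] = kg·m²·s⁻³·A⁻¹
  D. J·C⁻¹ = N·m·(s·A)⁻¹ = kg·m²·s⁻³·A⁻¹
  E. [s⁻¹] · [kg·m²·s⁻²·A⁻¹] = kg·m²·s⁻³·A⁻¹
  F. W·A⁻¹ = J·s⁻¹·A⁻¹ = kg·m²·s⁻³·A⁻¹
All reduce to kg·m²·s⁻³·A⁻¹ except B., which is kg·m²·s⁻²·A⁻¹.

B.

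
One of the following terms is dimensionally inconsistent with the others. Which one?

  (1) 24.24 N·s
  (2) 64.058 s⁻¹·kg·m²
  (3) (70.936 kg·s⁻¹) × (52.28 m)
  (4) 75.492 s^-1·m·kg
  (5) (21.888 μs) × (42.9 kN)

(2)

In SI base units:
  (1) N·s = kg·m·s⁻²·s = kg·m·s⁻¹
  (2) kg·m²·s⁻¹
  (3) [kg·s⁻¹] · [m] = kg·m·s⁻¹
  (4) kg·m·s⁻¹
  (5) [s] · [kg·m·s⁻²] = kg·m·s⁻¹
All reduce to kg·m·s⁻¹ except (2), which is kg·m²·s⁻¹.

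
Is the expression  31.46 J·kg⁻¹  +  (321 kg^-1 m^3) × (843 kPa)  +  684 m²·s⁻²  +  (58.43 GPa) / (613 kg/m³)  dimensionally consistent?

Yes

Expand each in SI base units:
  31.46 J·kg⁻¹:  J·kg⁻¹ = N·m·kg⁻¹ = m²·s⁻²
  (321 kg^-1 m^3) × (843 kPa):  [kg⁻¹·m³] · [kg·m⁻¹·s⁻²] = m²·s⁻²
  684 m²·s⁻²:  m²·s⁻²
  (58.43 GPa) / (613 kg/m³):  [kg·m⁻¹·s⁻²] / [kg·m⁻³] = m²·s⁻²
Every term reduces to m²·s⁻².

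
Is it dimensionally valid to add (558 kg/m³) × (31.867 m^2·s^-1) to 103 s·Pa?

Yes

Expand each in SI base units:
  (558 kg/m³) × (31.867 m^2·s^-1):  [kg·m⁻³] · [m²·s⁻¹] = kg·m⁻¹·s⁻¹
  103 s·Pa:  Pa·s = N·m⁻²·s = kg·m⁻¹·s⁻¹
Both are kg·m⁻¹·s⁻¹, so they have the same dimensions and can be added.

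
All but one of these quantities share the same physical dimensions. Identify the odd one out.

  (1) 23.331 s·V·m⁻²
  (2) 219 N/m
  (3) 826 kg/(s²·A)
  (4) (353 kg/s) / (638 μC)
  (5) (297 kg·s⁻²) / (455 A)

Dimensions:
  (1) V·s·m⁻² = J·C⁻¹·s·m⁻² = kg·s⁻²·A⁻¹
  (2) N·m⁻¹ = kg·m·s⁻²·m⁻¹ = kg·s⁻²
  (3) kg·s⁻²·A⁻¹
  (4) [kg·s⁻¹] / [s·A] = kg·s⁻²·A⁻¹
  (5) [kg·s⁻²] / [A] = kg·s⁻²·A⁻¹
All reduce to kg·s⁻²·A⁻¹ except (2), which is kg·s⁻².

(2)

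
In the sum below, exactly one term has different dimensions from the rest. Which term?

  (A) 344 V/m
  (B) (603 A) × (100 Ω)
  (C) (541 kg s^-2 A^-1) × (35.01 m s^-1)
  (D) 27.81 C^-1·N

Expand each in SI base units:
  (A) V·m⁻¹ = J·C⁻¹·m⁻¹ = kg·m·s⁻³·A⁻¹
  (B) [A] · [kg·m²·s⁻³·A⁻²] = kg·m²·s⁻³·A⁻¹
  (C) [kg·s⁻²·A⁻¹] · [m·s⁻¹] = kg·m·s⁻³·A⁻¹
  (D) N·C⁻¹ = kg·m·s⁻²·(s·A)⁻¹ = kg·m·s⁻³·A⁻¹
All reduce to kg·m·s⁻³·A⁻¹ except (B), which is kg·m²·s⁻³·A⁻¹.

(B)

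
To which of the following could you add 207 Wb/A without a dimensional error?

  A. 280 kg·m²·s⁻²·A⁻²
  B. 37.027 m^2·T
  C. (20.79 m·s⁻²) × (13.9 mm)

A.

Reference: Wb·A⁻¹ = V·s·A⁻¹ = kg·m²·s⁻²·A⁻².
Each option:
  A. kg·m²·s⁻²·A⁻²  ← same
  B. T·m² = Wb·m⁻²·m² = kg·m²·s⁻²·A⁻¹
  C. [m·s⁻²] · [m] = m²·s⁻²
Only A. matches kg·m²·s⁻²·A⁻².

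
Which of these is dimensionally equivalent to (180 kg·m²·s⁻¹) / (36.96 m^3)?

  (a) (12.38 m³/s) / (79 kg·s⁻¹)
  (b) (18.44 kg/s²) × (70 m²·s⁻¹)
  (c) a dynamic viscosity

(c)

Reference: [kg·m²·s⁻¹] / [m³] = kg·m⁻¹·s⁻¹.
Each option:
  (a) [m³·s⁻¹] / [kg·s⁻¹] = kg⁻¹·m³
  (b) [kg·s⁻²] · [m²·s⁻¹] = kg·m²·s⁻³
  (c) [dynamic viscosity] = kg·m⁻¹·s⁻¹  ← same
Only (c) matches kg·m⁻¹·s⁻¹.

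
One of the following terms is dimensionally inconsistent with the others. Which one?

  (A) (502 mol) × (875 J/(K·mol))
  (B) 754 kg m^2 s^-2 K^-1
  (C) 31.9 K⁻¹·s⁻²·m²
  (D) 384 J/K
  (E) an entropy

Expand each in SI base units:
  (A) [mol] · [kg·m²·s⁻²·K⁻¹·mol⁻¹] = kg·m²·s⁻²·K⁻¹
  (B) kg·m²·s⁻²·K⁻¹
  (C) m²·s⁻²·K⁻¹
  (D) J·K⁻¹ = N·m·K⁻¹ = kg·m²·s⁻²·K⁻¹
  (E) [entropy] = kg·m²·s⁻²·K⁻¹
All reduce to kg·m²·s⁻²·K⁻¹ except (C), which is m²·s⁻²·K⁻¹.

(C)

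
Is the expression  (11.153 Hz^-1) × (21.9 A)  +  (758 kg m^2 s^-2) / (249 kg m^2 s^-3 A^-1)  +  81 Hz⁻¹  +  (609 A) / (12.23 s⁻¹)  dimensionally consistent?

No

Work out the base dimensions of each:
  (11.153 Hz^-1) × (21.9 A):  [s] · [A] = s·A
  (758 kg m^2 s^-2) / (249 kg m^2 s^-3 A^-1):  [kg·m²·s⁻²] / [kg·m²·s⁻³·A⁻¹] = s·A
  81 Hz⁻¹:  Hz⁻¹ = (s⁻¹)⁻¹ = s
  (609 A) / (12.23 s⁻¹):  [A] / [s⁻¹] = s·A
The terms do not share a single dimension (s vs s·A).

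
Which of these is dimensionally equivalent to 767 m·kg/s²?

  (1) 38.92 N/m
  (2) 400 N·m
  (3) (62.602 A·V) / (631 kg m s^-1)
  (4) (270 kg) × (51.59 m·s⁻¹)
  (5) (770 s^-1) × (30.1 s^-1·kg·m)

Reference: kg·m·s⁻².
Each option:
  (1) N·m⁻¹ = kg·m·s⁻²·m⁻¹ = kg·s⁻²
  (2) N·m = kg·m·s⁻²·m = kg·m²·s⁻²
  (3) [kg·m²·s⁻³] / [kg·m·s⁻¹] = m·s⁻²
  (4) [kg] · [m·s⁻¹] = kg·m·s⁻¹
  (5) [s⁻¹] · [kg·m·s⁻¹] = kg·m·s⁻²  ← same
Only (5) matches kg·m·s⁻².

(5)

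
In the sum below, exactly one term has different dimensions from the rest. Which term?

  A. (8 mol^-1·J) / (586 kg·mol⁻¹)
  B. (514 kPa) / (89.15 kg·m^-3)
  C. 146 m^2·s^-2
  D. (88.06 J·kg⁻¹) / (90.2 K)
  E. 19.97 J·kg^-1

D.

In SI base units:
  A. [kg·m²·s⁻²·mol⁻¹] / [kg·mol⁻¹] = m²·s⁻²
  B. [kg·m⁻¹·s⁻²] / [kg·m⁻³] = m²·s⁻²
  C. m²·s⁻²
  D. [m²·s⁻²] / [K] = m²·s⁻²·K⁻¹
  E. J·kg⁻¹ = N·m·kg⁻¹ = m²·s⁻²
All reduce to m²·s⁻² except D., which is m²·s⁻²·K⁻¹.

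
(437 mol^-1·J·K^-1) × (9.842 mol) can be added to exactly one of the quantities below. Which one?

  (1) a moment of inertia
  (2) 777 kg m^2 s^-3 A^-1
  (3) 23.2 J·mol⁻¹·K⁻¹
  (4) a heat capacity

(4)

Reference: [kg·m²·s⁻²·K⁻¹·mol⁻¹] · [mol] = kg·m²·s⁻²·K⁻¹.
Each option:
  (1) [moment of inertia] = kg·m²
  (2) kg·m²·s⁻³·A⁻¹
  (3) J·mol⁻¹·K⁻¹ = N·m·mol⁻¹·K⁻¹ = kg·m²·s⁻²·K⁻¹·mol⁻¹
  (4) [heat capacity] = kg·m²·s⁻²·K⁻¹  ← same
Only (4) matches kg·m²·s⁻²·K⁻¹.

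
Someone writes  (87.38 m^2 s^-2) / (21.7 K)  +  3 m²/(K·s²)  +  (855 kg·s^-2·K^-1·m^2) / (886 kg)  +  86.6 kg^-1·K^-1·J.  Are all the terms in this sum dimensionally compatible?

Reduce each to base SI dimensions:
  (87.38 m^2 s^-2) / (21.7 K):  [m²·s⁻²] / [K] = m²·s⁻²·K⁻¹
  3 m²/(K·s²):  m²·s⁻²·K⁻¹
  (855 kg·s^-2·K^-1·m^2) / (886 kg):  [kg·m²·s⁻²·K⁻¹] / [kg] = m²·s⁻²·K⁻¹
  86.6 kg^-1·K^-1·J:  J·kg⁻¹·K⁻¹ = N·m·kg⁻¹·K⁻¹ = m²·s⁻²·K⁻¹
Every term reduces to m²·s⁻²·K⁻¹.

Yes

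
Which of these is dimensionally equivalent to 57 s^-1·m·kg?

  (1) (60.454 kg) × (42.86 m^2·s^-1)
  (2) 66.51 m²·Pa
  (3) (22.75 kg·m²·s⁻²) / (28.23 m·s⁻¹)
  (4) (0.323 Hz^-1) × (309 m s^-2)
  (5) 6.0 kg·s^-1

(3)

Reference: kg·m·s⁻¹.
Each option:
  (1) [kg] · [m²·s⁻¹] = kg·m²·s⁻¹
  (2) Pa·m² = N·m⁻²·m² = kg·m·s⁻²
  (3) [kg·m²·s⁻²] / [m·s⁻¹] = kg·m·s⁻¹  ← same
  (4) [s] · [m·s⁻²] = m·s⁻¹
  (5) kg·s⁻¹
Only (3) matches kg·m·s⁻¹.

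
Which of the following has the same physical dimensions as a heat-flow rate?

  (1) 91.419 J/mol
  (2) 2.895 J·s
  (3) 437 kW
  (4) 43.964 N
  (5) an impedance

(3)

Reference: [heat-flow rate] = kg·m²·s⁻³.
Each option:
  (1) J·mol⁻¹ = N·m·mol⁻¹ = kg·m²·s⁻²·mol⁻¹
  (2) J·s = N·m·s = kg·m²·s⁻¹
  (3) W = J·s⁻¹ = kg·m²·s⁻³  ← same
  (4) N = kg·m·s⁻²
  (5) [impedance] = kg·m²·s⁻³·A⁻²
Only (3) matches kg·m²·s⁻³.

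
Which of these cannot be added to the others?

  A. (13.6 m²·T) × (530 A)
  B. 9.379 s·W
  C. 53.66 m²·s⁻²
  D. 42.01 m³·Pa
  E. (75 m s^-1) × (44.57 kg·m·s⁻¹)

C.

In SI base units:
  A. [kg·m²·s⁻²·A⁻¹] · [A] = kg·m²·s⁻²
  B. W·s = J·s⁻¹·s = kg·m²·s⁻²
  C. m²·s⁻²
  D. Pa·m³ = N·m⁻²·m³ = kg·m²·s⁻²
  E. [m·s⁻¹] · [kg·m·s⁻¹] = kg·m²·s⁻²
All reduce to kg·m²·s⁻² except C., which is m²·s⁻².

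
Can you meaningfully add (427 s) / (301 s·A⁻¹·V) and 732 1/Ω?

Yes

Dimensions:
  (427 s) / (301 s·A⁻¹·V):  [s] / [kg·m²·s⁻²·A⁻²] = kg⁻¹·m⁻²·s³·A²
  732 1/Ω:  Ω⁻¹ = (V·A⁻¹)⁻¹ = kg⁻¹·m⁻²·s³·A²
Both are kg⁻¹·m⁻²·s³·A², so they have the same dimensions and can be added.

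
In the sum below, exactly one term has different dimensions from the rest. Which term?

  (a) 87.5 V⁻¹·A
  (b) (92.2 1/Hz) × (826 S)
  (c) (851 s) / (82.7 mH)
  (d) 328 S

In SI base units:
  (a) A·V⁻¹ = A·(J·C⁻¹)⁻¹ = kg⁻¹·m⁻²·s³·A²
  (b) [s] · [kg⁻¹·m⁻²·s³·A²] = kg⁻¹·m⁻²·s⁴·A²
  (c) [s] / [kg·m²·s⁻²·A⁻²] = kg⁻¹·m⁻²·s³·A²
  (d) S = Ω⁻¹ = kg⁻¹·m⁻²·s³·A²
All reduce to kg⁻¹·m⁻²·s³·A² except (b), which is kg⁻¹·m⁻²·s⁴·A².

(b)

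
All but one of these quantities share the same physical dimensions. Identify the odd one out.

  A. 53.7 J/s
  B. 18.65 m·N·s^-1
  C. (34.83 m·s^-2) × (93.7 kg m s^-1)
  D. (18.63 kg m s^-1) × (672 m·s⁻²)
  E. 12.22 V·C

Dimensions:
  A. J·s⁻¹ = N·m·s⁻¹ = kg·m²·s⁻³
  B. N·m·s⁻¹ = kg·m·s⁻²·m·s⁻¹ = kg·m²·s⁻³
  C. [m·s⁻²] · [kg·m·s⁻¹] = kg·m²·s⁻³
  D. [kg·m·s⁻¹] · [m·s⁻²] = kg·m²·s⁻³
  E. C·V = s·A·J·C⁻¹ = kg·m²·s⁻²
All reduce to kg·m²·s⁻³ except E., which is kg·m²·s⁻².

E.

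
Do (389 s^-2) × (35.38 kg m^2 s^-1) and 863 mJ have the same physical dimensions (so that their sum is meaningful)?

No

In SI base units:
  (389 s^-2) × (35.38 kg m^2 s^-1):  [s⁻²] · [kg·m²·s⁻¹] = kg·m²·s⁻³
  863 mJ:  J = N·m = kg·m²·s⁻²
kg·m²·s⁻³ ≠ kg·m²·s⁻², so they cannot be added.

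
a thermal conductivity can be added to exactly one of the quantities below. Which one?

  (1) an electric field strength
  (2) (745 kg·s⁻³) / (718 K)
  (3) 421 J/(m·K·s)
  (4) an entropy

(3)

Reference: [thermal conductivity] = kg·m·s⁻³·K⁻¹.
Each option:
  (1) [electric field strength] = kg·m·s⁻³·A⁻¹
  (2) [kg·s⁻³] / [K] = kg·s⁻³·K⁻¹
  (3) J·s⁻¹·m⁻¹·K⁻¹ = N·m·s⁻¹·m⁻¹·K⁻¹ = kg·m·s⁻³·K⁻¹  ← same
  (4) [entropy] = kg·m²·s⁻²·K⁻¹
Only (3) matches kg·m·s⁻³·K⁻¹.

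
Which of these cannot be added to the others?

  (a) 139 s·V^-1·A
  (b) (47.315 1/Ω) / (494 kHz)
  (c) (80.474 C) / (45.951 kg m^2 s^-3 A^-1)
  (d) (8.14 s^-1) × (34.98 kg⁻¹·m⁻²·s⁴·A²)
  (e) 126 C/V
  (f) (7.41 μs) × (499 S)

(d)

Reduce each to base SI dimensions:
  (a) A·s·V⁻¹ = A·s·(J·C⁻¹)⁻¹ = kg⁻¹·m⁻²·s⁴·A²
  (b) [kg⁻¹·m⁻²·s³·A²] / [s⁻¹] = kg⁻¹·m⁻²·s⁴·A²
  (c) [s·A] / [kg·m²·s⁻³·A⁻¹] = kg⁻¹·m⁻²·s⁴·A²
  (d) [s⁻¹] · [kg⁻¹·m⁻²·s⁴·A²] = kg⁻¹·m⁻²·s³·A²
  (e) C·V⁻¹ = s·A·(J·C⁻¹)⁻¹ = kg⁻¹·m⁻²·s⁴·A²
  (f) [s] · [kg⁻¹·m⁻²·s³·A²] = kg⁻¹·m⁻²·s⁴·A²
All reduce to kg⁻¹·m⁻²·s⁴·A² except (d), which is kg⁻¹·m⁻²·s³·A².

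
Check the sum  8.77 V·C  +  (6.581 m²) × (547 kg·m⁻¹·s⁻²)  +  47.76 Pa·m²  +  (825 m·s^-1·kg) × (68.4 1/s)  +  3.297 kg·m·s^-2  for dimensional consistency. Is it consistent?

Expand each in SI base units:
  8.77 V·C:  C·V = s·A·J·C⁻¹ = kg·m²·s⁻²
  (6.581 m²) × (547 kg·m⁻¹·s⁻²):  [m²] · [kg·m⁻¹·s⁻²] = kg·m·s⁻²
  47.76 Pa·m²:  Pa·m² = N·m⁻²·m² = kg·m·s⁻²
  (825 m·s^-1·kg) × (68.4 1/s):  [kg·m·s⁻¹] · [s⁻¹] = kg·m·s⁻²
  3.297 kg·m·s^-2:  kg·m·s⁻²
The terms do not share a single dimension (kg·m²·s⁻² vs kg·m·s⁻²).

No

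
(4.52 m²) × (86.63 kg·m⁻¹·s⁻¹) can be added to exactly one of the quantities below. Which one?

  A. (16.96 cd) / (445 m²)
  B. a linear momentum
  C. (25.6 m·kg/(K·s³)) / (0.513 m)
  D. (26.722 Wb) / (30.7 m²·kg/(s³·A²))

Reference: [m²] · [kg·m⁻¹·s⁻¹] = kg·m·s⁻¹.
Each option:
  A. [cd] / [m²] = m⁻²·cd
  B. [linear momentum] = kg·m·s⁻¹  ← same
  C. [kg·m·s⁻³·K⁻¹] / [m] = kg·s⁻³·K⁻¹
  D. [kg·m²·s⁻²·A⁻¹] / [kg·m²·s⁻³·A⁻²] = s·A
Only B. matches kg·m·s⁻¹.

B.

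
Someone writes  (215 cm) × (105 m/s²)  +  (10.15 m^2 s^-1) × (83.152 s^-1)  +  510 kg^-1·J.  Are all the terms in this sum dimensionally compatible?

Yes

In SI base units:
  (215 cm) × (105 m/s²):  [m] · [m·s⁻²] = m²·s⁻²
  (10.15 m^2 s^-1) × (83.152 s^-1):  [m²·s⁻¹] · [s⁻¹] = m²·s⁻²
  510 kg^-1·J:  J·kg⁻¹ = N·m·kg⁻¹ = m²·s⁻²
Every term reduces to m²·s⁻².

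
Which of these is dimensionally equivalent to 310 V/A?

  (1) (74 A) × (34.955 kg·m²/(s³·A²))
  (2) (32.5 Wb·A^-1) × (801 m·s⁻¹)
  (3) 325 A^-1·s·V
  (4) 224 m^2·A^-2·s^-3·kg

(4)

Reference: V·A⁻¹ = J·C⁻¹·A⁻¹ = kg·m²·s⁻³·A⁻².
Each option:
  (1) [A] · [kg·m²·s⁻³·A⁻²] = kg·m²·s⁻³·A⁻¹
  (2) [kg·m²·s⁻²·A⁻²] · [m·s⁻¹] = kg·m³·s⁻³·A⁻²
  (3) V·s·A⁻¹ = J·C⁻¹·s·A⁻¹ = kg·m²·s⁻²·A⁻²
  (4) kg·m²·s⁻³·A⁻²  ← same
Only (4) matches kg·m²·s⁻³·A⁻².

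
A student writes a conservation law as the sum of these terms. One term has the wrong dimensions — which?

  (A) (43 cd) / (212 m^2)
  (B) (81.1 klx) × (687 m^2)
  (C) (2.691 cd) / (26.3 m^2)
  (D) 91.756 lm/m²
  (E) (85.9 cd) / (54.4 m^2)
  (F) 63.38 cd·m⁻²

Expand each in SI base units:
  (A) [cd] / [m²] = m⁻²·cd
  (B) [m⁻²·cd] · [m²] = cd
  (C) [cd] / [m²] = m⁻²·cd
  (D) lm·m⁻² = cd·m⁻² = m⁻²·cd
  (E) [cd] / [m²] = m⁻²·cd
  (F) cd·m⁻² = m⁻²·cd
All reduce to m⁻²·cd except (B), which is cd.

(B)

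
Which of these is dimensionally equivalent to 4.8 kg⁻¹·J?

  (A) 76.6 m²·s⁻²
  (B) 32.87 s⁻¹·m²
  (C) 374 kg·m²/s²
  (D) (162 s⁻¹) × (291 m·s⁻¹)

(A)

Reference: J·kg⁻¹ = N·m·kg⁻¹ = m²·s⁻².
Each option:
  (A) m²·s⁻²  ← same
  (B) m²·s⁻¹
  (C) kg·m²·s⁻²
  (D) [s⁻¹] · [m·s⁻¹] = m·s⁻²
Only (A) matches m²·s⁻².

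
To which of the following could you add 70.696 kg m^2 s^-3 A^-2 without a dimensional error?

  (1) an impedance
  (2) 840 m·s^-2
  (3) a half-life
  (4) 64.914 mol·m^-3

Reference: kg·m²·s⁻³·A⁻².
Each option:
  (1) [impedance] = kg·m²·s⁻³·A⁻²  ← same
  (2) m·s⁻²
  (3) [half-life] = s
  (4) mol·m⁻³ = m⁻³·mol
Only (1) matches kg·m²·s⁻³·A⁻².

(1)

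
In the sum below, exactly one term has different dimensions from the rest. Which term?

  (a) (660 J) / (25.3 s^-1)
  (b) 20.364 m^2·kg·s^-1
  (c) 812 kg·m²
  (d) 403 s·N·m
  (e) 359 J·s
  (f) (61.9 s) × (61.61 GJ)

Work out the base dimensions of each:
  (a) [kg·m²·s⁻²] / [s⁻¹] = kg·m²·s⁻¹
  (b) kg·m²·s⁻¹
  (c) kg·m²
  (d) N·m·s = kg·m·s⁻²·m·s = kg·m²·s⁻¹
  (e) J·s = N·m·s = kg·m²·s⁻¹
  (f) [s] · [kg·m²·s⁻²] = kg·m²·s⁻¹
All reduce to kg·m²·s⁻¹ except (c), which is kg·m².

(c)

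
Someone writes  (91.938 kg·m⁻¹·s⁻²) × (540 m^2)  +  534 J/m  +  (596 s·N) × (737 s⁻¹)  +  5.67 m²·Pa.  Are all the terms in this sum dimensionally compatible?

Yes

Dimensions:
  (91.938 kg·m⁻¹·s⁻²) × (540 m^2):  [kg·m⁻¹·s⁻²] · [m²] = kg·m·s⁻²
  534 J/m:  J·m⁻¹ = N·m·m⁻¹ = kg·m·s⁻²
  (596 s·N) × (737 s⁻¹):  [kg·m·s⁻¹] · [s⁻¹] = kg·m·s⁻²
  5.67 m²·Pa:  Pa·m² = N·m⁻²·m² = kg·m·s⁻²
Every term reduces to kg·m·s⁻².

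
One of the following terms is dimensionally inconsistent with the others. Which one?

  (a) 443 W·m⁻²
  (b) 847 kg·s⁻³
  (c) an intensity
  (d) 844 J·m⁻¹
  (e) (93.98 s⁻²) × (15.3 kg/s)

Work out the base dimensions of each:
  (a) W·m⁻² = J·s⁻¹·m⁻² = kg·s⁻³
  (b) kg·s⁻³
  (c) [intensity] = kg·s⁻³
  (d) J·m⁻¹ = N·m·m⁻¹ = kg·m·s⁻²
  (e) [s⁻²] · [kg·s⁻¹] = kg·s⁻³
All reduce to kg·s⁻³ except (d), which is kg·m·s⁻².

(d)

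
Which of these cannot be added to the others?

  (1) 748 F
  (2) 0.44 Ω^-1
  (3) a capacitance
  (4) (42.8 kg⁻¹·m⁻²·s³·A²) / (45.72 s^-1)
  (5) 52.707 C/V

(2)

Reduce each to base SI dimensions:
  (1) F = C·V⁻¹ = kg⁻¹·m⁻²·s⁴·A²
  (2) Ω⁻¹ = (V·A⁻¹)⁻¹ = kg⁻¹·m⁻²·s³·A²
  (3) [capacitance] = kg⁻¹·m⁻²·s⁴·A²
  (4) [kg⁻¹·m⁻²·s³·A²] / [s⁻¹] = kg⁻¹·m⁻²·s⁴·A²
  (5) C·V⁻¹ = s·A·(J·C⁻¹)⁻¹ = kg⁻¹·m⁻²·s⁴·A²
All reduce to kg⁻¹·m⁻²·s⁴·A² except (2), which is kg⁻¹·m⁻²·s³·A².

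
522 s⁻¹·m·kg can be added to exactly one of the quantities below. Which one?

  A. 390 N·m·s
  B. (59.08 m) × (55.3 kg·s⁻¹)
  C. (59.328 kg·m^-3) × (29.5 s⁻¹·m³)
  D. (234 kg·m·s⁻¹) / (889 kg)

B.

Reference: kg·m·s⁻¹.
Each option:
  A. N·m·s = kg·m·s⁻²·m·s = kg·m²·s⁻¹
  B. [m] · [kg·s⁻¹] = kg·m·s⁻¹  ← same
  C. [kg·m⁻³] · [m³·s⁻¹] = kg·s⁻¹
  D. [kg·m·s⁻¹] / [kg] = m·s⁻¹
Only B. matches kg·m·s⁻¹.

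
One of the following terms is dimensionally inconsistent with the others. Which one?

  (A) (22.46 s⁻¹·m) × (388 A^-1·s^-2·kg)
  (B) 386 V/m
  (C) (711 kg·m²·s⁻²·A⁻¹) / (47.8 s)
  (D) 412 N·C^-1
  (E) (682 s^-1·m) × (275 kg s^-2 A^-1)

(C)

Dimensions:
  (A) [m·s⁻¹] · [kg·s⁻²·A⁻¹] = kg·m·s⁻³·A⁻¹
  (B) V·m⁻¹ = J·C⁻¹·m⁻¹ = kg·m·s⁻³·A⁻¹
  (C) [kg·m²·s⁻²·A⁻¹] / [s] = kg·m²·s⁻³·A⁻¹
  (D) N·C⁻¹ = kg·m·s⁻²·(s·A)⁻¹ = kg·m·s⁻³·A⁻¹
  (E) [m·s⁻¹] · [kg·s⁻²·A⁻¹] = kg·m·s⁻³·A⁻¹
All reduce to kg·m·s⁻³·A⁻¹ except (C), which is kg·m²·s⁻³·A⁻¹.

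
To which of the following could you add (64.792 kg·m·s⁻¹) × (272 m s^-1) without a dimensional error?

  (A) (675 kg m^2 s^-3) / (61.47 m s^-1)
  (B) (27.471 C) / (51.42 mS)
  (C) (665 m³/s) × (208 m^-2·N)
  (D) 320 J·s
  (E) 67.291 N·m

(E)

Reference: [kg·m·s⁻¹] · [m·s⁻¹] = kg·m²·s⁻².
Each option:
  (A) [kg·m²·s⁻³] / [m·s⁻¹] = kg·m·s⁻²
  (B) [s·A] / [kg⁻¹·m⁻²·s³·A²] = kg·m²·s⁻²·A⁻¹
  (C) [m³·s⁻¹] · [kg·m⁻¹·s⁻²] = kg·m²·s⁻³
  (D) J·s = N·m·s = kg·m²·s⁻¹
  (E) N·m = kg·m·s⁻²·m = kg·m²·s⁻²  ← same
Only (E) matches kg·m²·s⁻².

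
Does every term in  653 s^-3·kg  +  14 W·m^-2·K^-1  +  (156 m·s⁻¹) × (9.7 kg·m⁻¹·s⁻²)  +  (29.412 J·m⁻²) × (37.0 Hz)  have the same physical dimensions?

No

Expand each in SI base units:
  653 s^-3·kg:  kg·s⁻³
  14 W·m^-2·K^-1:  W·m⁻²·K⁻¹ = J·s⁻¹·m⁻²·K⁻¹ = kg·s⁻³·K⁻¹
  (156 m·s⁻¹) × (9.7 kg·m⁻¹·s⁻²):  [m·s⁻¹] · [kg·m⁻¹·s⁻²] = kg·s⁻³
  (29.412 J·m⁻²) × (37.0 Hz):  [kg·s⁻²] · [s⁻¹] = kg·s⁻³
The terms do not share a single dimension (kg·s⁻³ vs kg·s⁻³·K⁻¹).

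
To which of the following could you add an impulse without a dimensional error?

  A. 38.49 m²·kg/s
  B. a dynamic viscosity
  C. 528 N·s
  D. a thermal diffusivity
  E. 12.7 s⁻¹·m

C.

Reference: [impulse] = kg·m·s⁻¹.
Each option:
  A. kg·m²·s⁻¹
  B. [dynamic viscosity] = kg·m⁻¹·s⁻¹
  C. N·s = kg·m·s⁻²·s = kg·m·s⁻¹  ← same
  D. [thermal diffusivity] = m²·s⁻¹
  E. m·s⁻¹
Only C. matches kg·m·s⁻¹.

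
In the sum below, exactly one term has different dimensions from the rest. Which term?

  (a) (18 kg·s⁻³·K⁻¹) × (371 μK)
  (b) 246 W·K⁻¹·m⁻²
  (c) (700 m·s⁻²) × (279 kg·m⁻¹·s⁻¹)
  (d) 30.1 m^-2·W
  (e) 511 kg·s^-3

Reduce each to base SI dimensions:
  (a) [kg·s⁻³·K⁻¹] · [K] = kg·s⁻³
  (b) W·m⁻²·K⁻¹ = J·s⁻¹·m⁻²·K⁻¹ = kg·s⁻³·K⁻¹
  (c) [m·s⁻²] · [kg·m⁻¹·s⁻¹] = kg·s⁻³
  (d) W·m⁻² = J·s⁻¹·m⁻² = kg·s⁻³
  (e) kg·s⁻³
All reduce to kg·s⁻³ except (b), which is kg·s⁻³·K⁻¹.

(b)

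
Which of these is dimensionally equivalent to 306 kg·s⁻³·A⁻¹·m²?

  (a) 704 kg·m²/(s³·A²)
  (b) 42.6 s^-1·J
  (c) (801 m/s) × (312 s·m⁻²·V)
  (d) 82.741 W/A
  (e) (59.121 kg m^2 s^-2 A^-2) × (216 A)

Reference: kg·m²·s⁻³·A⁻¹.
Each option:
  (a) kg·m²·s⁻³·A⁻²
  (b) J·s⁻¹ = N·m·s⁻¹ = kg·m²·s⁻³
  (c) [m·s⁻¹] · [kg·s⁻²·A⁻¹] = kg·m·s⁻³·A⁻¹
  (d) W·A⁻¹ = J·s⁻¹·A⁻¹ = kg·m²·s⁻³·A⁻¹  ← same
  (e) [kg·m²·s⁻²·A⁻²] · [A] = kg·m²·s⁻²·A⁻¹
Only (d) matches kg·m²·s⁻³·A⁻¹.

(d)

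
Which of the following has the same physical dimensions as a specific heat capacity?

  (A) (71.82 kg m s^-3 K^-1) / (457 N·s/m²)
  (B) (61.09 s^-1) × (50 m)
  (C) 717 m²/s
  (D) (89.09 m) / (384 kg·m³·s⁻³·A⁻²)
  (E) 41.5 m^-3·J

Reference: [specific heat capacity] = m²·s⁻²·K⁻¹.
Each option:
  (A) [kg·m·s⁻³·K⁻¹] / [kg·m⁻¹·s⁻¹] = m²·s⁻²·K⁻¹  ← same
  (B) [s⁻¹] · [m] = m·s⁻¹
  (C) m²·s⁻¹
  (D) [m] / [kg·m³·s⁻³·A⁻²] = kg⁻¹·m⁻²·s³·A²
  (E) J·m⁻³ = N·m·m⁻³ = kg·m⁻¹·s⁻²
Only (A) matches m²·s⁻²·K⁻¹.

(A)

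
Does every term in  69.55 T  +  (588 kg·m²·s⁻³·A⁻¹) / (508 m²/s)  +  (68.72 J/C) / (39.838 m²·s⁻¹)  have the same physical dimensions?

Yes

Reduce each to base SI dimensions:
  69.55 T:  T = Wb·m⁻² = kg·s⁻²·A⁻¹
  (588 kg·m²·s⁻³·A⁻¹) / (508 m²/s):  [kg·m²·s⁻³·A⁻¹] / [m²·s⁻¹] = kg·s⁻²·A⁻¹
  (68.72 J/C) / (39.838 m²·s⁻¹):  [kg·m²·s⁻³·A⁻¹] / [m²·s⁻¹] = kg·s⁻²·A⁻¹
Every term reduces to kg·s⁻²·A⁻¹.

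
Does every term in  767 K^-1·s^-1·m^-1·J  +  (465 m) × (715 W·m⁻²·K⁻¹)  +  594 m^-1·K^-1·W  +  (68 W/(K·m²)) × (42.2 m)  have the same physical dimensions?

Dimensions:
  767 K^-1·s^-1·m^-1·J:  J·s⁻¹·m⁻¹·K⁻¹ = N·m·s⁻¹·m⁻¹·K⁻¹ = kg·m·s⁻³·K⁻¹
  (465 m) × (715 W·m⁻²·K⁻¹):  [m] · [kg·s⁻³·K⁻¹] = kg·m·s⁻³·K⁻¹
  594 m^-1·K^-1·W:  W·m⁻¹·K⁻¹ = J·s⁻¹·m⁻¹·K⁻¹ = kg·m·s⁻³·K⁻¹
  (68 W/(K·m²)) × (42.2 m):  [kg·s⁻³·K⁻¹] · [m] = kg·m·s⁻³·K⁻¹
Every term reduces to kg·m·s⁻³·K⁻¹.

Yes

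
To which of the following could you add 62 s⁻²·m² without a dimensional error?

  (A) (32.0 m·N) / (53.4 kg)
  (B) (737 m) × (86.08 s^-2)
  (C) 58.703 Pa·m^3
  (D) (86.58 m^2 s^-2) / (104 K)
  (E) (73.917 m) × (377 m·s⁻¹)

(A)

Reference: m²·s⁻².
Each option:
  (A) [kg·m²·s⁻²] / [kg] = m²·s⁻²  ← same
  (B) [m] · [s⁻²] = m·s⁻²
  (C) Pa·m³ = N·m⁻²·m³ = kg·m²·s⁻²
  (D) [m²·s⁻²] / [K] = m²·s⁻²·K⁻¹
  (E) [m] · [m·s⁻¹] = m²·s⁻¹
Only (A) matches m²·s⁻².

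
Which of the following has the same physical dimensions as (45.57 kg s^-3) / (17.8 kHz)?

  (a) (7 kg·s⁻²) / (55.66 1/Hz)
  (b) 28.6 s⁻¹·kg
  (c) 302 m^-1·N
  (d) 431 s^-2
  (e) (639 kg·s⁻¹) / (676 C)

(c)

Reference: [kg·s⁻³] / [s⁻¹] = kg·s⁻².
Each option:
  (a) [kg·s⁻²] / [s] = kg·s⁻³
  (b) kg·s⁻¹
  (c) N·m⁻¹ = kg·m·s⁻²·m⁻¹ = kg·s⁻²  ← same
  (d) s⁻²
  (e) [kg·s⁻¹] / [s·A] = kg·s⁻²·A⁻¹
Only (c) matches kg·s⁻².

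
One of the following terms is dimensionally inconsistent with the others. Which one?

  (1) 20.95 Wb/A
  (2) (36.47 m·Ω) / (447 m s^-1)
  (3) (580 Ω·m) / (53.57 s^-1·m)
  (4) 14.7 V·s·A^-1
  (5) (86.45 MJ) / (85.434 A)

(5)

Work out the base dimensions of each:
  (1) Wb·A⁻¹ = V·s·A⁻¹ = kg·m²·s⁻²·A⁻²
  (2) [kg·m³·s⁻³·A⁻²] / [m·s⁻¹] = kg·m²·s⁻²·A⁻²
  (3) [kg·m³·s⁻³·A⁻²] / [m·s⁻¹] = kg·m²·s⁻²·A⁻²
  (4) V·s·A⁻¹ = J·C⁻¹·s·A⁻¹ = kg·m²·s⁻²·A⁻²
  (5) [kg·m²·s⁻²] / [A] = kg·m²·s⁻²·A⁻¹
All reduce to kg·m²·s⁻²·A⁻² except (5), which is kg·m²·s⁻²·A⁻¹.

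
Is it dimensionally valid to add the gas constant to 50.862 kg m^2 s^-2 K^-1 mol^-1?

Yes

In SI base units:
  the gas constant:  [gas constant] = kg·m²·s⁻²·K⁻¹·mol⁻¹
  50.862 kg m^2 s^-2 K^-1 mol^-1:  kg·m²·s⁻²·K⁻¹·mol⁻¹
Both are kg·m²·s⁻²·K⁻¹·mol⁻¹, so they have the same dimensions and can be added.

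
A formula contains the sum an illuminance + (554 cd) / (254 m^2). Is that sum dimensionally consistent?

Yes

Reduce each to base SI dimensions:
  an illuminance:  [illuminance] = m⁻²·cd
  (554 cd) / (254 m^2):  [cd] / [m²] = m⁻²·cd
Both are m⁻²·cd, so they have the same dimensions and can be added.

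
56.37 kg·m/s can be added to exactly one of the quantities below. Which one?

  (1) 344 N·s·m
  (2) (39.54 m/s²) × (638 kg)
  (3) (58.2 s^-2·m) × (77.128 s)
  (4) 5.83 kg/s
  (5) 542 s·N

(5)

Reference: kg·m·s⁻¹.
Each option:
  (1) N·m·s = kg·m·s⁻²·m·s = kg·m²·s⁻¹
  (2) [m·s⁻²] · [kg] = kg·m·s⁻²
  (3) [m·s⁻²] · [s] = m·s⁻¹
  (4) kg·s⁻¹
  (5) N·s = kg·m·s⁻²·s = kg·m·s⁻¹  ← same
Only (5) matches kg·m·s⁻¹.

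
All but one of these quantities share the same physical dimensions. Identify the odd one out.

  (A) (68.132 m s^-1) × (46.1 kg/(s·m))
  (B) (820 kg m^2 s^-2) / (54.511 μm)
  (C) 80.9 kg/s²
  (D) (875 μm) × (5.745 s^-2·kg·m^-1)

(B)

Reduce each to base SI dimensions:
  (A) [m·s⁻¹] · [kg·m⁻¹·s⁻¹] = kg·s⁻²
  (B) [kg·m²·s⁻²] / [m] = kg·m·s⁻²
  (C) kg·s⁻²
  (D) [m] · [kg·m⁻¹·s⁻²] = kg·s⁻²
All reduce to kg·s⁻² except (B), which is kg·m·s⁻².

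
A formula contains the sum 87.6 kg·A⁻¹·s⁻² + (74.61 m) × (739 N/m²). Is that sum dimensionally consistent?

No

Dimensions:
  87.6 kg·A⁻¹·s⁻²:  kg·s⁻²·A⁻¹
  (74.61 m) × (739 N/m²):  [m] · [kg·m⁻¹·s⁻²] = kg·s⁻²
kg·s⁻²·A⁻¹ ≠ kg·s⁻², so they cannot be added.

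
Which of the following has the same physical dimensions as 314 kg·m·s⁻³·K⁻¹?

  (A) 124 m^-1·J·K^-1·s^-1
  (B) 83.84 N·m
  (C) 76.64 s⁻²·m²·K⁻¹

(A)

Reference: kg·m·s⁻³·K⁻¹.
Each option:
  (A) J·s⁻¹·m⁻¹·K⁻¹ = N·m·s⁻¹·m⁻¹·K⁻¹ = kg·m·s⁻³·K⁻¹  ← same
  (B) N·m = kg·m·s⁻²·m = kg·m²·s⁻²
  (C) m²·s⁻²·K⁻¹
Only (A) matches kg·m·s⁻³·K⁻¹.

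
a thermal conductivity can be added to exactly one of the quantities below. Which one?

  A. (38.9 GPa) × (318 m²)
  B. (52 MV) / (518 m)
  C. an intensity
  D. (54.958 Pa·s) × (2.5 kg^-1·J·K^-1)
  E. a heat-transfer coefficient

Reference: [thermal conductivity] = kg·m·s⁻³·K⁻¹.
Each option:
  A. [kg·m⁻¹·s⁻²] · [m²] = kg·m·s⁻²
  B. [kg·m²·s⁻³·A⁻¹] / [m] = kg·m·s⁻³·A⁻¹
  C. [intensity] = kg·s⁻³
  D. [kg·m⁻¹·s⁻¹] · [m²·s⁻²·K⁻¹] = kg·m·s⁻³·K⁻¹  ← same
  E. [heat-transfer coefficient] = kg·s⁻³·K⁻¹
Only D. matches kg·m·s⁻³·K⁻¹.

D.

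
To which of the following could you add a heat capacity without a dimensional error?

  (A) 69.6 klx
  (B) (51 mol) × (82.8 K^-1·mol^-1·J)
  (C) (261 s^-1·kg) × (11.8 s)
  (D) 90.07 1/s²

Reference: [heat capacity] = kg·m²·s⁻²·K⁻¹.
Each option:
  (A) lx = lm·m⁻² = m⁻²·cd
  (B) [mol] · [kg·m²·s⁻²·K⁻¹·mol⁻¹] = kg·m²·s⁻²·K⁻¹  ← same
  (C) [kg·s⁻¹] · [s] = kg
  (D) s⁻²
Only (B) matches kg·m²·s⁻²·K⁻¹.

(B)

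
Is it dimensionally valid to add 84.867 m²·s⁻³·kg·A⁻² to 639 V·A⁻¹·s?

No

In SI base units:
  84.867 m²·s⁻³·kg·A⁻²:  kg·m²·s⁻³·A⁻²
  639 V·A⁻¹·s:  V·s·A⁻¹ = J·C⁻¹·s·A⁻¹ = kg·m²·s⁻²·A⁻²
kg·m²·s⁻³·A⁻² ≠ kg·m²·s⁻²·A⁻², so they cannot be added.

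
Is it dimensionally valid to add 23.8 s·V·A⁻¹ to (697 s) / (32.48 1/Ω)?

Yes

Reduce each to base SI dimensions:
  23.8 s·V·A⁻¹:  V·s·A⁻¹ = J·C⁻¹·s·A⁻¹ = kg·m²·s⁻²·A⁻²
  (697 s) / (32.48 1/Ω):  [s] / [kg⁻¹·m⁻²·s³·A²] = kg·m²·s⁻²·A⁻²
Both are kg·m²·s⁻²·A⁻², so they have the same dimensions and can be added.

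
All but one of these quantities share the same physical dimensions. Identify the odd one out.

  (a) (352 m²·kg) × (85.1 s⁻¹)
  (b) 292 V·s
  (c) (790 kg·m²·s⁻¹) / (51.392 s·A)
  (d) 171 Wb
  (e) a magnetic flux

In SI base units:
  (a) [kg·m²] · [s⁻¹] = kg·m²·s⁻¹
  (b) V·s = J·C⁻¹·s = kg·m²·s⁻²·A⁻¹
  (c) [kg·m²·s⁻¹] / [s·A] = kg·m²·s⁻²·A⁻¹
  (d) Wb = V·s = kg·m²·s⁻²·A⁻¹
  (e) [magnetic flux] = kg·m²·s⁻²·A⁻¹
All reduce to kg·m²·s⁻²·A⁻¹ except (a), which is kg·m²·s⁻¹.

(a)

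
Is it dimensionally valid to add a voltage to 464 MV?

Yes

Reduce each to base SI dimensions:
  a voltage:  [voltage] = kg·m²·s⁻³·A⁻¹
  464 MV:  V = J·C⁻¹ = kg·m²·s⁻³·A⁻¹
Both are kg·m²·s⁻³·A⁻¹, so they have the same dimensions and can be added.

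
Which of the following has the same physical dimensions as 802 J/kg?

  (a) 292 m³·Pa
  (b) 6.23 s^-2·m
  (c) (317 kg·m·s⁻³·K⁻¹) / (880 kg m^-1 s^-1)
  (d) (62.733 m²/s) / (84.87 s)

(d)

Reference: J·kg⁻¹ = N·m·kg⁻¹ = m²·s⁻².
Each option:
  (a) Pa·m³ = N·m⁻²·m³ = kg·m²·s⁻²
  (b) m·s⁻²
  (c) [kg·m·s⁻³·K⁻¹] / [kg·m⁻¹·s⁻¹] = m²·s⁻²·K⁻¹
  (d) [m²·s⁻¹] / [s] = m²·s⁻²  ← same
Only (d) matches m²·s⁻².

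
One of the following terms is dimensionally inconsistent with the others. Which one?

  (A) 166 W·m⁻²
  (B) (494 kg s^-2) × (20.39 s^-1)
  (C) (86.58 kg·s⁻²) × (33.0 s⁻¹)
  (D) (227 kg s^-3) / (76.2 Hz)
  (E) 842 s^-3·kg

(D)

Expand each in SI base units:
  (A) W·m⁻² = J·s⁻¹·m⁻² = kg·s⁻³
  (B) [kg·s⁻²] · [s⁻¹] = kg·s⁻³
  (C) [kg·s⁻²] · [s⁻¹] = kg·s⁻³
  (D) [kg·s⁻³] / [s⁻¹] = kg·s⁻²
  (E) kg·s⁻³
All reduce to kg·s⁻³ except (D), which is kg·s⁻².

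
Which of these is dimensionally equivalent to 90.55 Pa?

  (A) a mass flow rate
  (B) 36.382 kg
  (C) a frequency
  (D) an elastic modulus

(D)

Reference: Pa = N·m⁻² = kg·m⁻¹·s⁻².
Each option:
  (A) [mass flow rate] = kg·s⁻¹
  (B) kg
  (C) [frequency] = s⁻¹
  (D) [elastic modulus] = kg·m⁻¹·s⁻²  ← same
Only (D) matches kg·m⁻¹·s⁻².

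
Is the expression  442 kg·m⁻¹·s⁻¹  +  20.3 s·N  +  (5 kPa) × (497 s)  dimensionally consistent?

No

In SI base units:
  442 kg·m⁻¹·s⁻¹:  kg·m⁻¹·s⁻¹
  20.3 s·N:  N·s = kg·m·s⁻²·s = kg·m·s⁻¹
  (5 kPa) × (497 s):  [kg·m⁻¹·s⁻²] · [s] = kg·m⁻¹·s⁻¹
The terms do not share a single dimension (kg·m·s⁻¹ vs kg·m⁻¹·s⁻¹).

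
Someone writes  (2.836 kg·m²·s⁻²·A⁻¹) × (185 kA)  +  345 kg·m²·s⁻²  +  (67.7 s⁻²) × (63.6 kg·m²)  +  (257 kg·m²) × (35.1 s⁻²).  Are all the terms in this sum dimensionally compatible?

Yes

Dimensions:
  (2.836 kg·m²·s⁻²·A⁻¹) × (185 kA):  [kg·m²·s⁻²·A⁻¹] · [A] = kg·m²·s⁻²
  345 kg·m²·s⁻²:  kg·m²·s⁻²
  (67.7 s⁻²) × (63.6 kg·m²):  [s⁻²] · [kg·m²] = kg·m²·s⁻²
  (257 kg·m²) × (35.1 s⁻²):  [kg·m²] · [s⁻²] = kg·m²·s⁻²
Every term reduces to kg·m²·s⁻².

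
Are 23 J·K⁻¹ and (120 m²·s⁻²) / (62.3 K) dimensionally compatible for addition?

Expand each in SI base units:
  23 J·K⁻¹:  J·K⁻¹ = N·m·K⁻¹ = kg·m²·s⁻²·K⁻¹
  (120 m²·s⁻²) / (62.3 K):  [m²·s⁻²] / [K] = m²·s⁻²·K⁻¹
kg·m²·s⁻²·K⁻¹ ≠ m²·s⁻²·K⁻¹, so they cannot be added.

No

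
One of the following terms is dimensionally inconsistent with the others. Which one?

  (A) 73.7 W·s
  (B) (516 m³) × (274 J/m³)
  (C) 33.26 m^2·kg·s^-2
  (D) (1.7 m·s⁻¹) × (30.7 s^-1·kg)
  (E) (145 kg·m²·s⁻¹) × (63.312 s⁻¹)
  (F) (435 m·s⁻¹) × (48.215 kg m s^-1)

(D)

Dimensions:
  (A) W·s = J·s⁻¹·s = kg·m²·s⁻²
  (B) [m³] · [kg·m⁻¹·s⁻²] = kg·m²·s⁻²
  (C) kg·m²·s⁻²
  (D) [m·s⁻¹] · [kg·s⁻¹] = kg·m·s⁻²
  (E) [kg·m²·s⁻¹] · [s⁻¹] = kg·m²·s⁻²
  (F) [m·s⁻¹] · [kg·m·s⁻¹] = kg·m²·s⁻²
All reduce to kg·m²·s⁻² except (D), which is kg·m·s⁻².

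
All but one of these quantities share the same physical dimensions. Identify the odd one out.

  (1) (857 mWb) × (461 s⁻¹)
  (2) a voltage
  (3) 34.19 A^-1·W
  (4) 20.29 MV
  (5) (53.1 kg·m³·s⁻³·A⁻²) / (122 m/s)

Dimensions:
  (1) [kg·m²·s⁻²·A⁻¹] · [s⁻¹] = kg·m²·s⁻³·A⁻¹
  (2) [voltage] = kg·m²·s⁻³·A⁻¹
  (3) W·A⁻¹ = J·s⁻¹·A⁻¹ = kg·m²·s⁻³·A⁻¹
  (4) V = J·C⁻¹ = kg·m²·s⁻³·A⁻¹
  (5) [kg·m³·s⁻³·A⁻²] / [m·s⁻¹] = kg·m²·s⁻²·A⁻²
All reduce to kg·m²·s⁻³·A⁻¹ except (5), which is kg·m²·s⁻²·A⁻².

(5)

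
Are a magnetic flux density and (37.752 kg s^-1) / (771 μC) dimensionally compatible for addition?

Yes

Expand each in SI base units:
  a magnetic flux density:  [magnetic flux density] = kg·s⁻²·A⁻¹
  (37.752 kg s^-1) / (771 μC):  [kg·s⁻¹] / [s·A] = kg·s⁻²·A⁻¹
Both are kg·s⁻²·A⁻¹, so they have the same dimensions and can be added.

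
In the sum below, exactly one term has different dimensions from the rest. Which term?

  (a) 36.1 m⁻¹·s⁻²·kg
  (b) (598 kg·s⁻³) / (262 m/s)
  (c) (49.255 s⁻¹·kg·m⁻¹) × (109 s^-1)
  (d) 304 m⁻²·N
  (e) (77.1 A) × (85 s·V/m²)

(e)

Dimensions:
  (a) kg·m⁻¹·s⁻²
  (b) [kg·s⁻³] / [m·s⁻¹] = kg·m⁻¹·s⁻²
  (c) [kg·m⁻¹·s⁻¹] · [s⁻¹] = kg·m⁻¹·s⁻²
  (d) N·m⁻² = kg·m·s⁻²·m⁻² = kg·m⁻¹·s⁻²
  (e) [A] · [kg·s⁻²·A⁻¹] = kg·s⁻²
All reduce to kg·m⁻¹·s⁻² except (e), which is kg·s⁻².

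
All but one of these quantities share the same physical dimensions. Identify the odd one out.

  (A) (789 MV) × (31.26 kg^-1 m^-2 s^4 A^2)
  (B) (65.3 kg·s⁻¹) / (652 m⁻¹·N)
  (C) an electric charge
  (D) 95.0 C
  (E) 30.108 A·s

Work out the base dimensions of each:
  (A) [kg·m²·s⁻³·A⁻¹] · [kg⁻¹·m⁻²·s⁴·A²] = s·A
  (B) [kg·s⁻¹] / [kg·s⁻²] = s
  (C) [electric charge] = s·A
  (D) C = s·A
  (E) A·s = s·A
All reduce to s·A except (B), which is s.

(B)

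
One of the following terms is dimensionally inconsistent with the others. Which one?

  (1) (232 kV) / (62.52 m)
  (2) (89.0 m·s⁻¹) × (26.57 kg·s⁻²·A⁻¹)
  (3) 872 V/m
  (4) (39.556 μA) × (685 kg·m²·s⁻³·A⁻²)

Dimensions:
  (1) [kg·m²·s⁻³·A⁻¹] / [m] = kg·m·s⁻³·A⁻¹
  (2) [m·s⁻¹] · [kg·s⁻²·A⁻¹] = kg·m·s⁻³·A⁻¹
  (3) V·m⁻¹ = J·C⁻¹·m⁻¹ = kg·m·s⁻³·A⁻¹
  (4) [A] · [kg·m²·s⁻³·A⁻²] = kg·m²·s⁻³·A⁻¹
All reduce to kg·m·s⁻³·A⁻¹ except (4), which is kg·m²·s⁻³·A⁻¹.

(4)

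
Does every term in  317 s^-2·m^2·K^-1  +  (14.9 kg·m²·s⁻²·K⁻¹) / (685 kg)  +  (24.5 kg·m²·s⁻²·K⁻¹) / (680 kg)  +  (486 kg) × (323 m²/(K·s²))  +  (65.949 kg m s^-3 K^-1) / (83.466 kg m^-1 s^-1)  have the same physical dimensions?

Reduce each to base SI dimensions:
  317 s^-2·m^2·K^-1:  m²·s⁻²·K⁻¹
  (14.9 kg·m²·s⁻²·K⁻¹) / (685 kg):  [kg·m²·s⁻²·K⁻¹] / [kg] = m²·s⁻²·K⁻¹
  (24.5 kg·m²·s⁻²·K⁻¹) / (680 kg):  [kg·m²·s⁻²·K⁻¹] / [kg] = m²·s⁻²·K⁻¹
  (486 kg) × (323 m²/(K·s²)):  [kg] · [m²·s⁻²·K⁻¹] = kg·m²·s⁻²·K⁻¹
  (65.949 kg m s^-3 K^-1) / (83.466 kg m^-1 s^-1):  [kg·m·s⁻³·K⁻¹] / [kg·m⁻¹·s⁻¹] = m²·s⁻²·K⁻¹
The terms do not share a single dimension (kg·m²·s⁻²·K⁻¹ vs m²·s⁻²·K⁻¹).

No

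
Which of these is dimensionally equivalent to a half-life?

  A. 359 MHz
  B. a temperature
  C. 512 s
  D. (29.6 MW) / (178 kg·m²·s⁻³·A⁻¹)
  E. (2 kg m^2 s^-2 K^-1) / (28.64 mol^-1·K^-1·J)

C.

Reference: [half-life] = s.
Each option:
  A. Hz = s⁻¹
  B. [temperature] = K
  C. s  ← same
  D. [kg·m²·s⁻³] / [kg·m²·s⁻³·A⁻¹] = A
  E. [kg·m²·s⁻²·K⁻¹] / [kg·m²·s⁻²·K⁻¹·mol⁻¹] = mol
Only C. matches s.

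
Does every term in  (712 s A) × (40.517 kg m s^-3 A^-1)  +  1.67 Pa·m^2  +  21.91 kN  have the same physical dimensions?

Yes

Work out the base dimensions of each:
  (712 s A) × (40.517 kg m s^-3 A^-1):  [s·A] · [kg·m·s⁻³·A⁻¹] = kg·m·s⁻²
  1.67 Pa·m^2:  Pa·m² = N·m⁻²·m² = kg·m·s⁻²
  21.91 kN:  N = kg·m·s⁻²
Every term reduces to kg·m·s⁻².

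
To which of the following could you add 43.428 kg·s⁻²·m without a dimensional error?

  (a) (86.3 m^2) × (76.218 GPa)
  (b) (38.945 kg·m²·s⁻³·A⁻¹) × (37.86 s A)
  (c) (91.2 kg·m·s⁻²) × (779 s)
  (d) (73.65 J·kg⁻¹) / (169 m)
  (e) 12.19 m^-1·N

Reference: kg·m·s⁻².
Each option:
  (a) [m²] · [kg·m⁻¹·s⁻²] = kg·m·s⁻²  ← same
  (b) [kg·m²·s⁻³·A⁻¹] · [s·A] = kg·m²·s⁻²
  (c) [kg·m·s⁻²] · [s] = kg·m·s⁻¹
  (d) [m²·s⁻²] / [m] = m·s⁻²
  (e) N·m⁻¹ = kg·m·s⁻²·m⁻¹ = kg·s⁻²
Only (a) matches kg·m·s⁻².

(a)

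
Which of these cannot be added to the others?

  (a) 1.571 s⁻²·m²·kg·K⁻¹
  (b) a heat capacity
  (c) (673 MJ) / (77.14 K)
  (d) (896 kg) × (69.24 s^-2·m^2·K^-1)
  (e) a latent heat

Work out the base dimensions of each:
  (a) kg·m²·s⁻²·K⁻¹
  (b) [heat capacity] = kg·m²·s⁻²·K⁻¹
  (c) [kg·m²·s⁻²] / [K] = kg·m²·s⁻²·K⁻¹
  (d) [kg] · [m²·s⁻²·K⁻¹] = kg·m²·s⁻²·K⁻¹
  (e) [latent heat] = m²·s⁻²
All reduce to kg·m²·s⁻²·K⁻¹ except (e), which is m²·s⁻².

(e)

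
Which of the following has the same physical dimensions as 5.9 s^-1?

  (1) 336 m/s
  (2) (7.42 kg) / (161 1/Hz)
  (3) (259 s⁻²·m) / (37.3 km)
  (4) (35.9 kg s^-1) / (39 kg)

Reference: s⁻¹.
Each option:
  (1) m·s⁻¹
  (2) [kg] / [s] = kg·s⁻¹
  (3) [m·s⁻²] / [m] = s⁻²
  (4) [kg·s⁻¹] / [kg] = s⁻¹  ← same
Only (4) matches s⁻¹.

(4)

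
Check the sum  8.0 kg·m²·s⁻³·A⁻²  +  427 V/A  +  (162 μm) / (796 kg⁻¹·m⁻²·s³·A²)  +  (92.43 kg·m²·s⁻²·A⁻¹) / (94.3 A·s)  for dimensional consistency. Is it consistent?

Expand each in SI base units:
  8.0 kg·m²·s⁻³·A⁻²:  kg·m²·s⁻³·A⁻²
  427 V/A:  V·A⁻¹ = J·C⁻¹·A⁻¹ = kg·m²·s⁻³·A⁻²
  (162 μm) / (796 kg⁻¹·m⁻²·s³·A²):  [m] / [kg⁻¹·m⁻²·s³·A²] = kg·m³·s⁻³·A⁻²
  (92.43 kg·m²·s⁻²·A⁻¹) / (94.3 A·s):  [kg·m²·s⁻²·A⁻¹] / [s·A] = kg·m²·s⁻³·A⁻²
The terms do not share a single dimension (kg·m²·s⁻³·A⁻² vs kg·m³·s⁻³·A⁻²).

No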